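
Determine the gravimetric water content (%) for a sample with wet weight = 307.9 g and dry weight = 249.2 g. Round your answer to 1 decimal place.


Step 1: Water mass = wet - dry = 307.9 - 249.2 = 58.7 g
Step 2: w = 100 * water mass / dry mass
Step 3: w = 100 * 58.7 / 249.2 = 23.6%

23.6


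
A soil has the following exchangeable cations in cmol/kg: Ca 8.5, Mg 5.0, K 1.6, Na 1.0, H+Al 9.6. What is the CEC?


Step 1: CEC = Ca + Mg + K + Na + (H+Al)
Step 2: CEC = 8.5 + 5.0 + 1.6 + 1.0 + 9.6
Step 3: CEC = 25.7 cmol/kg

25.7


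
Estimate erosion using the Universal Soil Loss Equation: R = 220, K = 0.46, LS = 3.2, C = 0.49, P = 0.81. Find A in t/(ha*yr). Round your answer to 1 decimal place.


Step 1: A = R * K * LS * C * P
Step 2: R * K = 220 * 0.46 = 101.2
Step 3: (R*K) * LS = 101.2 * 3.2 = 323.84
Step 4: * C * P = 323.84 * 0.49 * 0.81 = 128.5
Step 5: A = 128.5 t/(ha*yr)

128.5


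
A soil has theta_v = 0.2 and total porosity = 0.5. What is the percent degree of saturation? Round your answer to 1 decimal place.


Step 1: S = 100 * theta_v / n
Step 2: S = 100 * 0.2 / 0.5
Step 3: S = 40.0%

40.0


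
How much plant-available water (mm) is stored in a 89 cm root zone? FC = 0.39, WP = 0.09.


Step 1: Available water = (FC - WP) * depth * 10
Step 2: AW = (0.39 - 0.09) * 89 * 10
Step 3: AW = 0.3 * 89 * 10
Step 4: AW = 267.0 mm

267.0


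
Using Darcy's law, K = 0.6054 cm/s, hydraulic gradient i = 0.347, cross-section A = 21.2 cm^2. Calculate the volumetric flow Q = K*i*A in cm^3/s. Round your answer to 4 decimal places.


Step 1: Apply Darcy's law: Q = K * i * A
Step 2: Q = 0.6054 * 0.347 * 21.2
Step 3: Q = 4.4536 cm^3/s

4.4536


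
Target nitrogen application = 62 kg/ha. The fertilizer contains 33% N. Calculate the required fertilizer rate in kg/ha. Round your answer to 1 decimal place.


Step 1: Fertilizer rate = target N / (N content / 100)
Step 2: Rate = 62 / (33 / 100)
Step 3: Rate = 62 / 0.33
Step 4: Rate = 187.9 kg/ha

187.9


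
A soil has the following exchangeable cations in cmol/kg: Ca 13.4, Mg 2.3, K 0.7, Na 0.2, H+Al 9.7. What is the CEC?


Step 1: CEC = Ca + Mg + K + Na + (H+Al)
Step 2: CEC = 13.4 + 2.3 + 0.7 + 0.2 + 9.7
Step 3: CEC = 26.3 cmol/kg

26.3


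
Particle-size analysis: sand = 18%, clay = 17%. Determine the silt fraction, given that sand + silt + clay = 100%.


Step 1: sand + silt + clay = 100%
Step 2: silt = 100 - sand - clay
Step 3: silt = 100 - 18 - 17
Step 4: silt = 65%

65


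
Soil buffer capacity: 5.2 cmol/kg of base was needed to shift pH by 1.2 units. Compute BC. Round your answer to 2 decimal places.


Step 1: BC = change in base / change in pH
Step 2: BC = 5.2 / 1.2
Step 3: BC = 4.33 cmol/(kg*pH unit)

4.33


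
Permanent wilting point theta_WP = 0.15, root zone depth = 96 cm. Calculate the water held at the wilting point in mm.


Step 1: Water (mm) = theta_WP * depth * 10
Step 2: Water = 0.15 * 96 * 10
Step 3: Water = 144.0 mm

144.0


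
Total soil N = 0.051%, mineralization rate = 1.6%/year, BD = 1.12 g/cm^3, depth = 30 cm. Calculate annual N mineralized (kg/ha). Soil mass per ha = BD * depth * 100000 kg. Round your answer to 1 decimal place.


Step 1: Soil mass per ha = BD * depth * 100000 = 1.12 * 30 * 100000 = 3360000 kg
Step 2: Total N pool = soil mass * N%/100 = 3360000 * 0.051/100 = 1713.6 kg/ha
Step 3: N mineralized = N pool * rate%/100 = 1713.6 * 1.6/100 = 27.4 kg/ha/yr

27.4


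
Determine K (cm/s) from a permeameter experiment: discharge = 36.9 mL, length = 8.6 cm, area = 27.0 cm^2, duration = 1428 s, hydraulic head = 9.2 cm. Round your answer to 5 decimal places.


Step 1: K = Q * L / (A * t * h)
Step 2: Numerator = 36.9 * 8.6 = 317.34
Step 3: Denominator = 27.0 * 1428 * 9.2 = 354715.2
Step 4: K = 317.34 / 354715.2 = 0.00089 cm/s

0.00089


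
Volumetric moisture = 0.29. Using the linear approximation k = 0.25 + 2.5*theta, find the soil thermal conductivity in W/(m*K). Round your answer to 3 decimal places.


Step 1: k = 0.25 + 2.5 * theta
Step 2: k = 0.25 + 2.5 * 0.29
Step 3: k = 0.25 + 0.725
Step 4: k = 0.975 W/(m*K)

0.975


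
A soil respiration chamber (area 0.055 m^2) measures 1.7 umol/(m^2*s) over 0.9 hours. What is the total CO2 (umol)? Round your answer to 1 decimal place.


Step 1: Convert time to seconds: 0.9 hr * 3600 = 3240.0 s
Step 2: Total = flux * area * time_s
Step 3: Total = 1.7 * 0.055 * 3240.0
Step 4: Total = 302.9 umol

302.9


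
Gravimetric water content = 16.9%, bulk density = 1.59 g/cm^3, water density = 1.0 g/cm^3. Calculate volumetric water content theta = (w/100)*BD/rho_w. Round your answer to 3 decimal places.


Step 1: theta = (w / 100) * BD / rho_w
Step 2: theta = (16.9 / 100) * 1.59 / 1.0
Step 3: theta = 0.169 * 1.59
Step 4: theta = 0.269

0.269


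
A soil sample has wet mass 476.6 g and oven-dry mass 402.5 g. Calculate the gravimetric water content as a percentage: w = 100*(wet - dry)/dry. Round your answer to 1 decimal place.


Step 1: Water mass = wet - dry = 476.6 - 402.5 = 74.1 g
Step 2: w = 100 * water mass / dry mass
Step 3: w = 100 * 74.1 / 402.5 = 18.4%

18.4


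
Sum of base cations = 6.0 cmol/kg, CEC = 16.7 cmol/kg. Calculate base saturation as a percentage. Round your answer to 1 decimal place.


Step 1: BS = 100 * (sum of bases) / CEC
Step 2: BS = 100 * 6.0 / 16.7
Step 3: BS = 35.9%

35.9


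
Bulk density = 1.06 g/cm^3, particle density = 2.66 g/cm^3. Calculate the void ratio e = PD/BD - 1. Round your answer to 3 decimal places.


Step 1: e = PD / BD - 1
Step 2: e = 2.66 / 1.06 - 1
Step 3: e = 2.50943 - 1
Step 4: e = 1.509

1.509


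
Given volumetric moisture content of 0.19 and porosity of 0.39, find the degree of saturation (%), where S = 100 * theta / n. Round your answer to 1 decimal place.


Step 1: S = 100 * theta_v / n
Step 2: S = 100 * 0.19 / 0.39
Step 3: S = 48.7%

48.7


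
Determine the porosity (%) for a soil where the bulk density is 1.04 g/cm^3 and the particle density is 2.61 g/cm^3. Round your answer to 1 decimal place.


Step 1: Formula: n = 100 * (1 - BD / PD)
Step 2: n = 100 * (1 - 1.04 / 2.61)
Step 3: n = 100 * (1 - 0.39847)
Step 4: n = 60.2%

60.2


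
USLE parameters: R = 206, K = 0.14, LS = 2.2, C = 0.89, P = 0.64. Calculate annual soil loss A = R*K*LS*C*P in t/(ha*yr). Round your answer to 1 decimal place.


Step 1: A = R * K * LS * C * P
Step 2: R * K = 206 * 0.14 = 28.84
Step 3: (R*K) * LS = 28.84 * 2.2 = 63.448
Step 4: * C * P = 63.448 * 0.89 * 0.64 = 36.1
Step 5: A = 36.1 t/(ha*yr)

36.1


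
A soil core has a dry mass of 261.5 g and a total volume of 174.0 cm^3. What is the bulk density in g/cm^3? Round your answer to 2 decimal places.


Step 1: Identify the formula: BD = dry mass / volume
Step 2: Substitute values: BD = 261.5 / 174.0
Step 3: BD = 1.5 g/cm^3

1.5


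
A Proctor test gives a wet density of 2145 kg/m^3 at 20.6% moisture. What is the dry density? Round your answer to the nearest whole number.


Step 1: Dry density = wet density / (1 + w/100)
Step 2: Dry density = 2145 / (1 + 20.6/100)
Step 3: Dry density = 2145 / 1.206
Step 4: Dry density = 1779 kg/m^3

1779


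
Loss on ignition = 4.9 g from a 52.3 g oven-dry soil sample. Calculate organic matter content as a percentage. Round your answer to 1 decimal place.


Step 1: OM% = 100 * LOI / sample mass
Step 2: OM = 100 * 4.9 / 52.3
Step 3: OM = 9.4%

9.4


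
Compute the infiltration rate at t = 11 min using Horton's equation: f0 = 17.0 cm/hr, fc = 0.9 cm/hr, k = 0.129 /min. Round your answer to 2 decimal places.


Step 1: f = fc + (f0 - fc) * exp(-k * t)
Step 2: exp(-0.129 * 11) = 0.241956
Step 3: f = 0.9 + (17.0 - 0.9) * 0.241956
Step 4: f = 0.9 + 16.1 * 0.241956
Step 5: f = 4.8 cm/hr

4.8


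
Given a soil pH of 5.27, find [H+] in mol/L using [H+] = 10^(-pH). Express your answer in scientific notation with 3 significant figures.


Step 1: [H+] = 10^(-pH)
Step 2: [H+] = 10^(-5.27)
Step 3: [H+] = 5.37e-06 mol/L

5.37e-06


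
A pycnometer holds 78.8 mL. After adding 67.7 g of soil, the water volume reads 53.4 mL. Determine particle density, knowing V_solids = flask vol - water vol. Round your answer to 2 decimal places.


Step 1: Volume of solids = flask volume - water volume with soil
Step 2: V_solids = 78.8 - 53.4 = 25.4 mL
Step 3: Particle density = mass / V_solids = 67.7 / 25.4 = 2.67 g/cm^3

2.67


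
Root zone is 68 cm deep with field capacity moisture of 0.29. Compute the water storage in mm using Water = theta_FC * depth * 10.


Step 1: Water (mm) = theta_FC * depth (cm) * 10
Step 2: Water = 0.29 * 68 * 10
Step 3: Water = 197.2 mm

197.2


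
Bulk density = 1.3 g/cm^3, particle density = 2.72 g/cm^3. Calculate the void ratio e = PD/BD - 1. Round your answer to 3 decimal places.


Step 1: e = PD / BD - 1
Step 2: e = 2.72 / 1.3 - 1
Step 3: e = 2.09231 - 1
Step 4: e = 1.092

1.092


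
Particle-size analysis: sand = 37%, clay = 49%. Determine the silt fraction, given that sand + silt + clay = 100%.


Step 1: sand + silt + clay = 100%
Step 2: silt = 100 - sand - clay
Step 3: silt = 100 - 37 - 49
Step 4: silt = 14%

14


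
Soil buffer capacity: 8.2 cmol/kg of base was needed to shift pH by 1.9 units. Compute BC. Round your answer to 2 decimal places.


Step 1: BC = change in base / change in pH
Step 2: BC = 8.2 / 1.9
Step 3: BC = 4.32 cmol/(kg*pH unit)

4.32


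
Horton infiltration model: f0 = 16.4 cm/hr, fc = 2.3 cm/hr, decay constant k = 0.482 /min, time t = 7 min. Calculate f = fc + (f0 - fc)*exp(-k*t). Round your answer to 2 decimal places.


Step 1: f = fc + (f0 - fc) * exp(-k * t)
Step 2: exp(-0.482 * 7) = 0.034252
Step 3: f = 2.3 + (16.4 - 2.3) * 0.034252
Step 4: f = 2.3 + 14.1 * 0.034252
Step 5: f = 2.78 cm/hr

2.78


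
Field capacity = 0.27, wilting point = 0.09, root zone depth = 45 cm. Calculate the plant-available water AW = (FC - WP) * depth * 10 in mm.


Step 1: Available water = (FC - WP) * depth * 10
Step 2: AW = (0.27 - 0.09) * 45 * 10
Step 3: AW = 0.18 * 45 * 10
Step 4: AW = 81.0 mm

81.0


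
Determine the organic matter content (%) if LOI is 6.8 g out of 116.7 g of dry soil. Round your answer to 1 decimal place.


Step 1: OM% = 100 * LOI / sample mass
Step 2: OM = 100 * 6.8 / 116.7
Step 3: OM = 5.8%

5.8


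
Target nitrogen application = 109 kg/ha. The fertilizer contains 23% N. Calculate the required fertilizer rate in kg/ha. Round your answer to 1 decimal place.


Step 1: Fertilizer rate = target N / (N content / 100)
Step 2: Rate = 109 / (23 / 100)
Step 3: Rate = 109 / 0.23
Step 4: Rate = 473.9 kg/ha

473.9


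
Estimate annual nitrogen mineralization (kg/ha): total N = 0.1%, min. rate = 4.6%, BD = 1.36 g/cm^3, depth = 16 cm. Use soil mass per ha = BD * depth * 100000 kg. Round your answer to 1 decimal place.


Step 1: Soil mass per ha = BD * depth * 100000 = 1.36 * 16 * 100000 = 2176000 kg
Step 2: Total N pool = soil mass * N%/100 = 2176000 * 0.1/100 = 2176.0 kg/ha
Step 3: N mineralized = N pool * rate%/100 = 2176.0 * 4.6/100 = 100.1 kg/ha/yr

100.1


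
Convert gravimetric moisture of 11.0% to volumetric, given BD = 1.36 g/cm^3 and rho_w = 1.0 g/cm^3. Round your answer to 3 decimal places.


Step 1: theta = (w / 100) * BD / rho_w
Step 2: theta = (11.0 / 100) * 1.36 / 1.0
Step 3: theta = 0.11 * 1.36
Step 4: theta = 0.15

0.15


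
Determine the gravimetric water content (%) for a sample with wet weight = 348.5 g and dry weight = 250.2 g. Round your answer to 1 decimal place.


Step 1: Water mass = wet - dry = 348.5 - 250.2 = 98.3 g
Step 2: w = 100 * water mass / dry mass
Step 3: w = 100 * 98.3 / 250.2 = 39.3%

39.3


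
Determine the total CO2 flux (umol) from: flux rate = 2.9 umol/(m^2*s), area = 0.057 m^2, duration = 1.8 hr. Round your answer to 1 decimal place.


Step 1: Convert time to seconds: 1.8 hr * 3600 = 6480.0 s
Step 2: Total = flux * area * time_s
Step 3: Total = 2.9 * 0.057 * 6480.0
Step 4: Total = 1071.1 umol

1071.1


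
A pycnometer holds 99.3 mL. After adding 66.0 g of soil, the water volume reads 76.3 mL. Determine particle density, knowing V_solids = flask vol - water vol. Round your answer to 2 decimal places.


Step 1: Volume of solids = flask volume - water volume with soil
Step 2: V_solids = 99.3 - 76.3 = 23.0 mL
Step 3: Particle density = mass / V_solids = 66.0 / 23.0 = 2.87 g/cm^3

2.87


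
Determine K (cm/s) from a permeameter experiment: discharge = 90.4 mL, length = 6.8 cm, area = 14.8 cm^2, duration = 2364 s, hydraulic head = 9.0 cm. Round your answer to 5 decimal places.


Step 1: K = Q * L / (A * t * h)
Step 2: Numerator = 90.4 * 6.8 = 614.72
Step 3: Denominator = 14.8 * 2364 * 9.0 = 314884.8
Step 4: K = 614.72 / 314884.8 = 0.00195 cm/s

0.00195


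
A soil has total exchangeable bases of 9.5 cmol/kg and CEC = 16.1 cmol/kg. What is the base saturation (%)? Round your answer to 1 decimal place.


Step 1: BS = 100 * (sum of bases) / CEC
Step 2: BS = 100 * 9.5 / 16.1
Step 3: BS = 59.0%

59.0


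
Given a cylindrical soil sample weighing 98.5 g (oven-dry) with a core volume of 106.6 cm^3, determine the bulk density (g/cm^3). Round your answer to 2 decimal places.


Step 1: Identify the formula: BD = dry mass / volume
Step 2: Substitute values: BD = 98.5 / 106.6
Step 3: BD = 0.92 g/cm^3

0.92


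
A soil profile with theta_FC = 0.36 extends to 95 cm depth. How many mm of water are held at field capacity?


Step 1: Water (mm) = theta_FC * depth (cm) * 10
Step 2: Water = 0.36 * 95 * 10
Step 3: Water = 342.0 mm

342.0


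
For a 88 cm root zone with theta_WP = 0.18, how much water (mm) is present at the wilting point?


Step 1: Water (mm) = theta_WP * depth * 10
Step 2: Water = 0.18 * 88 * 10
Step 3: Water = 158.4 mm

158.4


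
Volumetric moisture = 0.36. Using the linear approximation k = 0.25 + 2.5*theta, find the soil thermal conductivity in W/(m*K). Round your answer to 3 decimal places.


Step 1: k = 0.25 + 2.5 * theta
Step 2: k = 0.25 + 2.5 * 0.36
Step 3: k = 0.25 + 0.9
Step 4: k = 1.15 W/(m*K)

1.15


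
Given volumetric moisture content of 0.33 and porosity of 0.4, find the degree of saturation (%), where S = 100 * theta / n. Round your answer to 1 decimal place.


Step 1: S = 100 * theta_v / n
Step 2: S = 100 * 0.33 / 0.4
Step 3: S = 82.5%

82.5


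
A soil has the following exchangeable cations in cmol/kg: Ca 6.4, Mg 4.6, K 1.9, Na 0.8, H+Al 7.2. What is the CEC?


Step 1: CEC = Ca + Mg + K + Na + (H+Al)
Step 2: CEC = 6.4 + 4.6 + 1.9 + 0.8 + 7.2
Step 3: CEC = 20.9 cmol/kg

20.9


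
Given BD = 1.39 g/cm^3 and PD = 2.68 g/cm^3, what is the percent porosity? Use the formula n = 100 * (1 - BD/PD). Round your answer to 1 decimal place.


Step 1: Formula: n = 100 * (1 - BD / PD)
Step 2: n = 100 * (1 - 1.39 / 2.68)
Step 3: n = 100 * (1 - 0.51866)
Step 4: n = 48.1%

48.1


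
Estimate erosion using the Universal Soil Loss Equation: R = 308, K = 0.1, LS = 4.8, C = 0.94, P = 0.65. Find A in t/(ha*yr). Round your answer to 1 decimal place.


Step 1: A = R * K * LS * C * P
Step 2: R * K = 308 * 0.1 = 30.8
Step 3: (R*K) * LS = 30.8 * 4.8 = 147.84
Step 4: * C * P = 147.84 * 0.94 * 0.65 = 90.3
Step 5: A = 90.3 t/(ha*yr)

90.3


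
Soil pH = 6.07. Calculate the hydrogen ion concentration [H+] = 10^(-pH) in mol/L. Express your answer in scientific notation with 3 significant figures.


Step 1: [H+] = 10^(-pH)
Step 2: [H+] = 10^(-6.07)
Step 3: [H+] = 8.51e-07 mol/L

8.51e-07


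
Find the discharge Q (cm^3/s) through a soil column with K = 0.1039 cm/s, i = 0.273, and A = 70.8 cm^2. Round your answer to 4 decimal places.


Step 1: Apply Darcy's law: Q = K * i * A
Step 2: Q = 0.1039 * 0.273 * 70.8
Step 3: Q = 2.0082 cm^3/s

2.0082


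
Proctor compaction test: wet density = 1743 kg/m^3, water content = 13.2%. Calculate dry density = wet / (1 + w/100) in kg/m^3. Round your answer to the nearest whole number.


Step 1: Dry density = wet density / (1 + w/100)
Step 2: Dry density = 1743 / (1 + 13.2/100)
Step 3: Dry density = 1743 / 1.132
Step 4: Dry density = 1540 kg/m^3

1540


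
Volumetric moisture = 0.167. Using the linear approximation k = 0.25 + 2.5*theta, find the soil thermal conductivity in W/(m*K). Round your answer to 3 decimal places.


Step 1: k = 0.25 + 2.5 * theta
Step 2: k = 0.25 + 2.5 * 0.167
Step 3: k = 0.25 + 0.418
Step 4: k = 0.668 W/(m*K)

0.668


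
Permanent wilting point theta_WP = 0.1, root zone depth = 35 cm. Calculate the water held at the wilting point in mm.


Step 1: Water (mm) = theta_WP * depth * 10
Step 2: Water = 0.1 * 35 * 10
Step 3: Water = 35.0 mm

35.0


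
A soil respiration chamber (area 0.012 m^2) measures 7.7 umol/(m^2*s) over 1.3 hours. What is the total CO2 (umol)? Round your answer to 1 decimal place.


Step 1: Convert time to seconds: 1.3 hr * 3600 = 4680.0 s
Step 2: Total = flux * area * time_s
Step 3: Total = 7.7 * 0.012 * 4680.0
Step 4: Total = 432.4 umol

432.4


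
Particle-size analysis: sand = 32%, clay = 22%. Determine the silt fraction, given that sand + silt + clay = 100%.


Step 1: sand + silt + clay = 100%
Step 2: silt = 100 - sand - clay
Step 3: silt = 100 - 32 - 22
Step 4: silt = 46%

46


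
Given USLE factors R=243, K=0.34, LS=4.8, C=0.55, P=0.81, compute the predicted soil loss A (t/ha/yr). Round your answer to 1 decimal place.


Step 1: A = R * K * LS * C * P
Step 2: R * K = 243 * 0.34 = 82.62
Step 3: (R*K) * LS = 82.62 * 4.8 = 396.576
Step 4: * C * P = 396.576 * 0.55 * 0.81 = 176.7
Step 5: A = 176.7 t/(ha*yr)

176.7


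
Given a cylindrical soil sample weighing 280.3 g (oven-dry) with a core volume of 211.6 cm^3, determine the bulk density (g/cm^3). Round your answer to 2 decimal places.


Step 1: Identify the formula: BD = dry mass / volume
Step 2: Substitute values: BD = 280.3 / 211.6
Step 3: BD = 1.32 g/cm^3

1.32


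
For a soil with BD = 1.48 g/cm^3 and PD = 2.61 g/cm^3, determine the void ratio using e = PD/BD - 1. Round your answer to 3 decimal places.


Step 1: e = PD / BD - 1
Step 2: e = 2.61 / 1.48 - 1
Step 3: e = 1.76351 - 1
Step 4: e = 0.764

0.764


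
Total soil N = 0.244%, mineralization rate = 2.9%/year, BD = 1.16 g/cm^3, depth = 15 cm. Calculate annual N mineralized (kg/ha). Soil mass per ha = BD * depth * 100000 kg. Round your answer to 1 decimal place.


Step 1: Soil mass per ha = BD * depth * 100000 = 1.16 * 15 * 100000 = 1740000 kg
Step 2: Total N pool = soil mass * N%/100 = 1740000 * 0.244/100 = 4245.6 kg/ha
Step 3: N mineralized = N pool * rate%/100 = 4245.6 * 2.9/100 = 123.1 kg/ha/yr

123.1


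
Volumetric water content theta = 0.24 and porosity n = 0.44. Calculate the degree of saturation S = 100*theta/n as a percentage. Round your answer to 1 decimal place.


Step 1: S = 100 * theta_v / n
Step 2: S = 100 * 0.24 / 0.44
Step 3: S = 54.5%

54.5


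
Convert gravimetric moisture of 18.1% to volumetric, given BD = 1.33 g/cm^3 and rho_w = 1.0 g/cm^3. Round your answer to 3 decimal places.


Step 1: theta = (w / 100) * BD / rho_w
Step 2: theta = (18.1 / 100) * 1.33 / 1.0
Step 3: theta = 0.181 * 1.33
Step 4: theta = 0.241

0.241


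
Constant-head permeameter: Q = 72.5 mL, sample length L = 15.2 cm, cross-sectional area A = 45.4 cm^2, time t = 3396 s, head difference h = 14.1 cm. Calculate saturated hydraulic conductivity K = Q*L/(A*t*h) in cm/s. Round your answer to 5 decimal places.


Step 1: K = Q * L / (A * t * h)
Step 2: Numerator = 72.5 * 15.2 = 1102.0
Step 3: Denominator = 45.4 * 3396 * 14.1 = 2173915.44
Step 4: K = 1102.0 / 2173915.44 = 0.00051 cm/s

0.00051


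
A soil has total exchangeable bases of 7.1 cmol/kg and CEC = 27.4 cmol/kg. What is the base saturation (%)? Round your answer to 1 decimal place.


Step 1: BS = 100 * (sum of bases) / CEC
Step 2: BS = 100 * 7.1 / 27.4
Step 3: BS = 25.9%

25.9


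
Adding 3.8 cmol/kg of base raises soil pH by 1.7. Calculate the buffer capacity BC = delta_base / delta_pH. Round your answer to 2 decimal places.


Step 1: BC = change in base / change in pH
Step 2: BC = 3.8 / 1.7
Step 3: BC = 2.24 cmol/(kg*pH unit)

2.24


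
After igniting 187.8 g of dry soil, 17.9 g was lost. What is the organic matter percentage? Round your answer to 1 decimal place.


Step 1: OM% = 100 * LOI / sample mass
Step 2: OM = 100 * 17.9 / 187.8
Step 3: OM = 9.5%

9.5


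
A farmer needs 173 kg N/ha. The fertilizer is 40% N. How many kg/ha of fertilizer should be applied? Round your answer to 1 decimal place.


Step 1: Fertilizer rate = target N / (N content / 100)
Step 2: Rate = 173 / (40 / 100)
Step 3: Rate = 173 / 0.4
Step 4: Rate = 432.5 kg/ha

432.5


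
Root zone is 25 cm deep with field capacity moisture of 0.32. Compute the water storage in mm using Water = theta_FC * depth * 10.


Step 1: Water (mm) = theta_FC * depth (cm) * 10
Step 2: Water = 0.32 * 25 * 10
Step 3: Water = 80.0 mm

80.0


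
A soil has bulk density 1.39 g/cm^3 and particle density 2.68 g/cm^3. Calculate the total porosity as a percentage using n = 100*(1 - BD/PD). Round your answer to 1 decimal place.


Step 1: Formula: n = 100 * (1 - BD / PD)
Step 2: n = 100 * (1 - 1.39 / 2.68)
Step 3: n = 100 * (1 - 0.51866)
Step 4: n = 48.1%

48.1


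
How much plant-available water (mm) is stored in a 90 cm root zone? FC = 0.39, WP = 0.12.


Step 1: Available water = (FC - WP) * depth * 10
Step 2: AW = (0.39 - 0.12) * 90 * 10
Step 3: AW = 0.27 * 90 * 10
Step 4: AW = 243.0 mm

243.0


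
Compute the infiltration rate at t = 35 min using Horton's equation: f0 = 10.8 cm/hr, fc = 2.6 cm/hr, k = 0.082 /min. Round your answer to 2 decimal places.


Step 1: f = fc + (f0 - fc) * exp(-k * t)
Step 2: exp(-0.082 * 35) = 0.056699
Step 3: f = 2.6 + (10.8 - 2.6) * 0.056699
Step 4: f = 2.6 + 8.2 * 0.056699
Step 5: f = 3.06 cm/hr

3.06


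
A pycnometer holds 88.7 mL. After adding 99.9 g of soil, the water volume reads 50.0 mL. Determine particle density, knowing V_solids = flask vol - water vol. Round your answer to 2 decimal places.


Step 1: Volume of solids = flask volume - water volume with soil
Step 2: V_solids = 88.7 - 50.0 = 38.7 mL
Step 3: Particle density = mass / V_solids = 99.9 / 38.7 = 2.58 g/cm^3

2.58


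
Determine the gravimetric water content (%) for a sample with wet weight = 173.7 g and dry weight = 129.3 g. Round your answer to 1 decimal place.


Step 1: Water mass = wet - dry = 173.7 - 129.3 = 44.4 g
Step 2: w = 100 * water mass / dry mass
Step 3: w = 100 * 44.4 / 129.3 = 34.3%

34.3


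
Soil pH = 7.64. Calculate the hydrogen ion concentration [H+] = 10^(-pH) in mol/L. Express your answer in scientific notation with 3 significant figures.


Step 1: [H+] = 10^(-pH)
Step 2: [H+] = 10^(-7.64)
Step 3: [H+] = 2.29e-08 mol/L

2.29e-08


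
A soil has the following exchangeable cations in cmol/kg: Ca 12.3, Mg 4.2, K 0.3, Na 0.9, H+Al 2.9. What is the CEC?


Step 1: CEC = Ca + Mg + K + Na + (H+Al)
Step 2: CEC = 12.3 + 4.2 + 0.3 + 0.9 + 2.9
Step 3: CEC = 20.6 cmol/kg

20.6


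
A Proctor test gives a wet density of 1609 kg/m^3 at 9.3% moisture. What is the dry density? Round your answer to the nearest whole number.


Step 1: Dry density = wet density / (1 + w/100)
Step 2: Dry density = 1609 / (1 + 9.3/100)
Step 3: Dry density = 1609 / 1.093
Step 4: Dry density = 1472 kg/m^3

1472


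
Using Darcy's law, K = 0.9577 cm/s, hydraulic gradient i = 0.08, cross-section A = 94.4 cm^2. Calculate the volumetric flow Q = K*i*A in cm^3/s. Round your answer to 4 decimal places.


Step 1: Apply Darcy's law: Q = K * i * A
Step 2: Q = 0.9577 * 0.08 * 94.4
Step 3: Q = 7.2326 cm^3/s

7.2326


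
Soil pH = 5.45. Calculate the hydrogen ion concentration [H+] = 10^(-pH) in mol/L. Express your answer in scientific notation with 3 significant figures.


Step 1: [H+] = 10^(-pH)
Step 2: [H+] = 10^(-5.45)
Step 3: [H+] = 3.55e-06 mol/L

3.55e-06


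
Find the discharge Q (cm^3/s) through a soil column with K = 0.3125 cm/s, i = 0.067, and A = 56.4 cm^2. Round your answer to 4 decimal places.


Step 1: Apply Darcy's law: Q = K * i * A
Step 2: Q = 0.3125 * 0.067 * 56.4
Step 3: Q = 1.1809 cm^3/s

1.1809


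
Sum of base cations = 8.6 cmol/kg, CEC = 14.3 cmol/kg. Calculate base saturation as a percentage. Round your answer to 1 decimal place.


Step 1: BS = 100 * (sum of bases) / CEC
Step 2: BS = 100 * 8.6 / 14.3
Step 3: BS = 60.1%

60.1


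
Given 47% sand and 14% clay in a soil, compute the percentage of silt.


Step 1: sand + silt + clay = 100%
Step 2: silt = 100 - sand - clay
Step 3: silt = 100 - 47 - 14
Step 4: silt = 39%

39


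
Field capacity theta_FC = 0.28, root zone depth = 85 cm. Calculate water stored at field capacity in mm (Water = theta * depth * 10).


Step 1: Water (mm) = theta_FC * depth (cm) * 10
Step 2: Water = 0.28 * 85 * 10
Step 3: Water = 238.0 mm

238.0


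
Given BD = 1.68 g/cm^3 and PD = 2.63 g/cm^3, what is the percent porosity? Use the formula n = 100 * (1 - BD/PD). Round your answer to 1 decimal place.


Step 1: Formula: n = 100 * (1 - BD / PD)
Step 2: n = 100 * (1 - 1.68 / 2.63)
Step 3: n = 100 * (1 - 0.63878)
Step 4: n = 36.1%

36.1


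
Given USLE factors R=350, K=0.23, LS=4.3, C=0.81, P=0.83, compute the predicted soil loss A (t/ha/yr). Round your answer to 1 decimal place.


Step 1: A = R * K * LS * C * P
Step 2: R * K = 350 * 0.23 = 80.5
Step 3: (R*K) * LS = 80.5 * 4.3 = 346.15
Step 4: * C * P = 346.15 * 0.81 * 0.83 = 232.7
Step 5: A = 232.7 t/(ha*yr)

232.7


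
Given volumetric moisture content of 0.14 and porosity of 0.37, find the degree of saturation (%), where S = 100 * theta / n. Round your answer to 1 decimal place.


Step 1: S = 100 * theta_v / n
Step 2: S = 100 * 0.14 / 0.37
Step 3: S = 37.8%

37.8


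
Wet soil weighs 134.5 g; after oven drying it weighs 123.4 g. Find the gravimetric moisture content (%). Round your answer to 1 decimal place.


Step 1: Water mass = wet - dry = 134.5 - 123.4 = 11.1 g
Step 2: w = 100 * water mass / dry mass
Step 3: w = 100 * 11.1 / 123.4 = 9.0%

9.0


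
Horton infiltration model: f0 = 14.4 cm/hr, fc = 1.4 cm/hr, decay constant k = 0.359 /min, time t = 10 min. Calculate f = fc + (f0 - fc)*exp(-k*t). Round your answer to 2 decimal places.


Step 1: f = fc + (f0 - fc) * exp(-k * t)
Step 2: exp(-0.359 * 10) = 0.027598
Step 3: f = 1.4 + (14.4 - 1.4) * 0.027598
Step 4: f = 1.4 + 13.0 * 0.027598
Step 5: f = 1.76 cm/hr

1.76


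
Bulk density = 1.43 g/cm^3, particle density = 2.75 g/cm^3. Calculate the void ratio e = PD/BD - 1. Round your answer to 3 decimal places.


Step 1: e = PD / BD - 1
Step 2: e = 2.75 / 1.43 - 1
Step 3: e = 1.92308 - 1
Step 4: e = 0.923

0.923


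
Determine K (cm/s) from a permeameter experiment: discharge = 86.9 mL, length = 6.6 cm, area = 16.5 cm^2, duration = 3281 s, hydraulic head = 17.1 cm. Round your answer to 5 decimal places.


Step 1: K = Q * L / (A * t * h)
Step 2: Numerator = 86.9 * 6.6 = 573.54
Step 3: Denominator = 16.5 * 3281 * 17.1 = 925734.15
Step 4: K = 573.54 / 925734.15 = 0.00062 cm/s

0.00062


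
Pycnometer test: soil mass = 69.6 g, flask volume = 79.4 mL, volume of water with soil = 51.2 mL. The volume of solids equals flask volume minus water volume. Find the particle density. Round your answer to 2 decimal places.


Step 1: Volume of solids = flask volume - water volume with soil
Step 2: V_solids = 79.4 - 51.2 = 28.2 mL
Step 3: Particle density = mass / V_solids = 69.6 / 28.2 = 2.47 g/cm^3

2.47


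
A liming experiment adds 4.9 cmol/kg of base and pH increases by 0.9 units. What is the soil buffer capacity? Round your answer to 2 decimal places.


Step 1: BC = change in base / change in pH
Step 2: BC = 4.9 / 0.9
Step 3: BC = 5.44 cmol/(kg*pH unit)

5.44


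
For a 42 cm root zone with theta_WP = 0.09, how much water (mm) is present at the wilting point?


Step 1: Water (mm) = theta_WP * depth * 10
Step 2: Water = 0.09 * 42 * 10
Step 3: Water = 37.8 mm

37.8


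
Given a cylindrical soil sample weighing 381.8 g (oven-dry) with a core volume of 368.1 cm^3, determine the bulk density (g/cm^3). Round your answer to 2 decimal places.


Step 1: Identify the formula: BD = dry mass / volume
Step 2: Substitute values: BD = 381.8 / 368.1
Step 3: BD = 1.04 g/cm^3

1.04


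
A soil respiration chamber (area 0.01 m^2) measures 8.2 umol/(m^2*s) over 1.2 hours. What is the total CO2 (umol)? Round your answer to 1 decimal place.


Step 1: Convert time to seconds: 1.2 hr * 3600 = 4320.0 s
Step 2: Total = flux * area * time_s
Step 3: Total = 8.2 * 0.01 * 4320.0
Step 4: Total = 354.2 umol

354.2


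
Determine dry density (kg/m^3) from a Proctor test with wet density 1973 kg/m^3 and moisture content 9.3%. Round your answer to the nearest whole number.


Step 1: Dry density = wet density / (1 + w/100)
Step 2: Dry density = 1973 / (1 + 9.3/100)
Step 3: Dry density = 1973 / 1.093
Step 4: Dry density = 1805 kg/m^3

1805


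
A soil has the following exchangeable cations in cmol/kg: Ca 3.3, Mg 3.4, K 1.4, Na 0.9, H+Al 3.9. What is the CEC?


Step 1: CEC = Ca + Mg + K + Na + (H+Al)
Step 2: CEC = 3.3 + 3.4 + 1.4 + 0.9 + 3.9
Step 3: CEC = 12.9 cmol/kg

12.9


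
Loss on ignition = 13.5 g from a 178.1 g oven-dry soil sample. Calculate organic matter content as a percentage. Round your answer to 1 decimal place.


Step 1: OM% = 100 * LOI / sample mass
Step 2: OM = 100 * 13.5 / 178.1
Step 3: OM = 7.6%

7.6


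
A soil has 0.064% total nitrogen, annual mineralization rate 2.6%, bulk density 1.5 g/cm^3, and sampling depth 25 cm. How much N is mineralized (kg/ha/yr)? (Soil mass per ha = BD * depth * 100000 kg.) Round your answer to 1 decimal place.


Step 1: Soil mass per ha = BD * depth * 100000 = 1.5 * 25 * 100000 = 3750000 kg
Step 2: Total N pool = soil mass * N%/100 = 3750000 * 0.064/100 = 2400.0 kg/ha
Step 3: N mineralized = N pool * rate%/100 = 2400.0 * 2.6/100 = 62.4 kg/ha/yr

62.4


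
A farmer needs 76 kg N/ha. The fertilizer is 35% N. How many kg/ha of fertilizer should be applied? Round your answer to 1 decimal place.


Step 1: Fertilizer rate = target N / (N content / 100)
Step 2: Rate = 76 / (35 / 100)
Step 3: Rate = 76 / 0.35
Step 4: Rate = 217.1 kg/ha

217.1


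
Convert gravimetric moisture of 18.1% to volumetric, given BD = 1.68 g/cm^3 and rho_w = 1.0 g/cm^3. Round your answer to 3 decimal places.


Step 1: theta = (w / 100) * BD / rho_w
Step 2: theta = (18.1 / 100) * 1.68 / 1.0
Step 3: theta = 0.181 * 1.68
Step 4: theta = 0.304

0.304


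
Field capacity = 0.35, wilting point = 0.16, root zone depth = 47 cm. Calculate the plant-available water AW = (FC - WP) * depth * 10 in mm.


Step 1: Available water = (FC - WP) * depth * 10
Step 2: AW = (0.35 - 0.16) * 47 * 10
Step 3: AW = 0.19 * 47 * 10
Step 4: AW = 89.3 mm

89.3


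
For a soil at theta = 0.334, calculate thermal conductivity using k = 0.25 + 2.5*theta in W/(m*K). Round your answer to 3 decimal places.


Step 1: k = 0.25 + 2.5 * theta
Step 2: k = 0.25 + 2.5 * 0.334
Step 3: k = 0.25 + 0.835
Step 4: k = 1.085 W/(m*K)

1.085


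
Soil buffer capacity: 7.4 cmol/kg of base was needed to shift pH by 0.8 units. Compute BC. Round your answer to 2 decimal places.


Step 1: BC = change in base / change in pH
Step 2: BC = 7.4 / 0.8
Step 3: BC = 9.25 cmol/(kg*pH unit)

9.25


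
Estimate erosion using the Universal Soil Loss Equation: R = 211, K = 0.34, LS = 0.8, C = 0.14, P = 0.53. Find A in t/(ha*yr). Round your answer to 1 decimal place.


Step 1: A = R * K * LS * C * P
Step 2: R * K = 211 * 0.34 = 71.74
Step 3: (R*K) * LS = 71.74 * 0.8 = 57.392
Step 4: * C * P = 57.392 * 0.14 * 0.53 = 4.3
Step 5: A = 4.3 t/(ha*yr)

4.3


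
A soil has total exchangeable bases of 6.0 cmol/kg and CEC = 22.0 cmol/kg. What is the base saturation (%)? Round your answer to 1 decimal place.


Step 1: BS = 100 * (sum of bases) / CEC
Step 2: BS = 100 * 6.0 / 22.0
Step 3: BS = 27.3%

27.3


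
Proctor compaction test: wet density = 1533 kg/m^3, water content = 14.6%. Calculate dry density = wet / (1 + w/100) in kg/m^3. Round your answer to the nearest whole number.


Step 1: Dry density = wet density / (1 + w/100)
Step 2: Dry density = 1533 / (1 + 14.6/100)
Step 3: Dry density = 1533 / 1.146
Step 4: Dry density = 1338 kg/m^3

1338


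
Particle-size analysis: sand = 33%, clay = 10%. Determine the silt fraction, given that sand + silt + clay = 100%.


Step 1: sand + silt + clay = 100%
Step 2: silt = 100 - sand - clay
Step 3: silt = 100 - 33 - 10
Step 4: silt = 57%

57


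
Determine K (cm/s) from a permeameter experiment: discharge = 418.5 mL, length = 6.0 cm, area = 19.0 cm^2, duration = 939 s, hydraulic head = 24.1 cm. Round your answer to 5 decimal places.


Step 1: K = Q * L / (A * t * h)
Step 2: Numerator = 418.5 * 6.0 = 2511.0
Step 3: Denominator = 19.0 * 939 * 24.1 = 429968.1
Step 4: K = 2511.0 / 429968.1 = 0.00584 cm/s

0.00584


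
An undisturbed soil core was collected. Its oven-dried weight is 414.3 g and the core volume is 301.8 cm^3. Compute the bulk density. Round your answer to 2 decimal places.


Step 1: Identify the formula: BD = dry mass / volume
Step 2: Substitute values: BD = 414.3 / 301.8
Step 3: BD = 1.37 g/cm^3

1.37


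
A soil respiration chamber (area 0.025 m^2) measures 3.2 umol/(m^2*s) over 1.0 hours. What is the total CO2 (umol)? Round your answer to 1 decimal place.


Step 1: Convert time to seconds: 1.0 hr * 3600 = 3600.0 s
Step 2: Total = flux * area * time_s
Step 3: Total = 3.2 * 0.025 * 3600.0
Step 4: Total = 288.0 umol

288.0


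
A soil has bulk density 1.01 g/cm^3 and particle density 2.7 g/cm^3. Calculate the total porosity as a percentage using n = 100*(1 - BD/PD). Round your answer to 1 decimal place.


Step 1: Formula: n = 100 * (1 - BD / PD)
Step 2: n = 100 * (1 - 1.01 / 2.7)
Step 3: n = 100 * (1 - 0.37407)
Step 4: n = 62.6%

62.6


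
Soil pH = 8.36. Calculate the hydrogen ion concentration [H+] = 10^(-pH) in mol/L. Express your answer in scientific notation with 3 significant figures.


Step 1: [H+] = 10^(-pH)
Step 2: [H+] = 10^(-8.36)
Step 3: [H+] = 4.37e-09 mol/L

4.37e-09


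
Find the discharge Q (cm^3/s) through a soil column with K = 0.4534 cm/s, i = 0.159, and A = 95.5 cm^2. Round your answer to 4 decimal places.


Step 1: Apply Darcy's law: Q = K * i * A
Step 2: Q = 0.4534 * 0.159 * 95.5
Step 3: Q = 6.8847 cm^3/s

6.8847


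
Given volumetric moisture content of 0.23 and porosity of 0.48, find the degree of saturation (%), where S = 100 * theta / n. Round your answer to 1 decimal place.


Step 1: S = 100 * theta_v / n
Step 2: S = 100 * 0.23 / 0.48
Step 3: S = 47.9%

47.9


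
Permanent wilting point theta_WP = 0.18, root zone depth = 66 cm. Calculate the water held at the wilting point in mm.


Step 1: Water (mm) = theta_WP * depth * 10
Step 2: Water = 0.18 * 66 * 10
Step 3: Water = 118.8 mm

118.8


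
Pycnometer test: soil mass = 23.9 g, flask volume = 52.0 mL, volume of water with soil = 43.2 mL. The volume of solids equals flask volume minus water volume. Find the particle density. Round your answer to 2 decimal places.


Step 1: Volume of solids = flask volume - water volume with soil
Step 2: V_solids = 52.0 - 43.2 = 8.8 mL
Step 3: Particle density = mass / V_solids = 23.9 / 8.8 = 2.72 g/cm^3

2.72


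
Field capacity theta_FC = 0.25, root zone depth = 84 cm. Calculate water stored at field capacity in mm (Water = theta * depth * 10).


Step 1: Water (mm) = theta_FC * depth (cm) * 10
Step 2: Water = 0.25 * 84 * 10
Step 3: Water = 210.0 mm

210.0


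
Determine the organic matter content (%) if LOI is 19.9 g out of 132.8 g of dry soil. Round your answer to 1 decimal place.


Step 1: OM% = 100 * LOI / sample mass
Step 2: OM = 100 * 19.9 / 132.8
Step 3: OM = 15.0%

15.0


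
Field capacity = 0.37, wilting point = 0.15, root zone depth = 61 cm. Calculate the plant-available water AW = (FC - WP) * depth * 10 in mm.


Step 1: Available water = (FC - WP) * depth * 10
Step 2: AW = (0.37 - 0.15) * 61 * 10
Step 3: AW = 0.22 * 61 * 10
Step 4: AW = 134.2 mm

134.2


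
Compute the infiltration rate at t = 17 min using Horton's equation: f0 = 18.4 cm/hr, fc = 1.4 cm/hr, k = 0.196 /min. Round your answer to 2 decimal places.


Step 1: f = fc + (f0 - fc) * exp(-k * t)
Step 2: exp(-0.196 * 17) = 0.035722
Step 3: f = 1.4 + (18.4 - 1.4) * 0.035722
Step 4: f = 1.4 + 17.0 * 0.035722
Step 5: f = 2.01 cm/hr

2.01


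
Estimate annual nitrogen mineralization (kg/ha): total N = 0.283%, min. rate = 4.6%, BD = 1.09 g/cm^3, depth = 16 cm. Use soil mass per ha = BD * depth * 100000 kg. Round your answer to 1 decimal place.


Step 1: Soil mass per ha = BD * depth * 100000 = 1.09 * 16 * 100000 = 1744000 kg
Step 2: Total N pool = soil mass * N%/100 = 1744000 * 0.283/100 = 4935.52 kg/ha
Step 3: N mineralized = N pool * rate%/100 = 4935.52 * 4.6/100 = 227.0 kg/ha/yr

227.0


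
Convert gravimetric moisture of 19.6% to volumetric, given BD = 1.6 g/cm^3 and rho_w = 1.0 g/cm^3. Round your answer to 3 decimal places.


Step 1: theta = (w / 100) * BD / rho_w
Step 2: theta = (19.6 / 100) * 1.6 / 1.0
Step 3: theta = 0.196 * 1.6
Step 4: theta = 0.314

0.314


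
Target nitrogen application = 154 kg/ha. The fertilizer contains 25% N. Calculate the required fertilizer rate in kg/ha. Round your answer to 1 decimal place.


Step 1: Fertilizer rate = target N / (N content / 100)
Step 2: Rate = 154 / (25 / 100)
Step 3: Rate = 154 / 0.25
Step 4: Rate = 616.0 kg/ha

616.0


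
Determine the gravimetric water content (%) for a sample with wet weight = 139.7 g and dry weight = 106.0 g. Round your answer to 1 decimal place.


Step 1: Water mass = wet - dry = 139.7 - 106.0 = 33.7 g
Step 2: w = 100 * water mass / dry mass
Step 3: w = 100 * 33.7 / 106.0 = 31.8%

31.8


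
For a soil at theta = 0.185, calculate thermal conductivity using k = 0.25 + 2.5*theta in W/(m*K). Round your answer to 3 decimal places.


Step 1: k = 0.25 + 2.5 * theta
Step 2: k = 0.25 + 2.5 * 0.185
Step 3: k = 0.25 + 0.463
Step 4: k = 0.713 W/(m*K)

0.713


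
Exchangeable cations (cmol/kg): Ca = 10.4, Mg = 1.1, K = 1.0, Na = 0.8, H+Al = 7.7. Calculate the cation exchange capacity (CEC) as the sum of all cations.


Step 1: CEC = Ca + Mg + K + Na + (H+Al)
Step 2: CEC = 10.4 + 1.1 + 1.0 + 0.8 + 7.7
Step 3: CEC = 21.0 cmol/kg

21.0


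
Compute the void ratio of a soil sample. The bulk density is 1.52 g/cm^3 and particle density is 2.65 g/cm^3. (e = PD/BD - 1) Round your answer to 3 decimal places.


Step 1: e = PD / BD - 1
Step 2: e = 2.65 / 1.52 - 1
Step 3: e = 1.74342 - 1
Step 4: e = 0.743

0.743


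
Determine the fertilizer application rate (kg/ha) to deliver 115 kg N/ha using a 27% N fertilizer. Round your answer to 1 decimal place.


Step 1: Fertilizer rate = target N / (N content / 100)
Step 2: Rate = 115 / (27 / 100)
Step 3: Rate = 115 / 0.27
Step 4: Rate = 425.9 kg/ha

425.9


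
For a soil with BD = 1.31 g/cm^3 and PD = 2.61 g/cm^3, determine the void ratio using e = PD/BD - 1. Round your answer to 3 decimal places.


Step 1: e = PD / BD - 1
Step 2: e = 2.61 / 1.31 - 1
Step 3: e = 1.99237 - 1
Step 4: e = 0.992

0.992


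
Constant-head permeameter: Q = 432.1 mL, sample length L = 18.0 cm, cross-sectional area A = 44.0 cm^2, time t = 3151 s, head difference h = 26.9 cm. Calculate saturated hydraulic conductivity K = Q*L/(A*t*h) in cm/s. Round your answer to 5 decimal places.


Step 1: K = Q * L / (A * t * h)
Step 2: Numerator = 432.1 * 18.0 = 7777.8
Step 3: Denominator = 44.0 * 3151 * 26.9 = 3729523.6
Step 4: K = 7777.8 / 3729523.6 = 0.00209 cm/s

0.00209


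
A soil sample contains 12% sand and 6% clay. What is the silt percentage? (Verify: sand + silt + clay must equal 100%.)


Step 1: sand + silt + clay = 100%
Step 2: silt = 100 - sand - clay
Step 3: silt = 100 - 12 - 6
Step 4: silt = 82%

82


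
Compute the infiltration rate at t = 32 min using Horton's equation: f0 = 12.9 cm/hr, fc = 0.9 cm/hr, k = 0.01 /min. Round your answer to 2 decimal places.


Step 1: f = fc + (f0 - fc) * exp(-k * t)
Step 2: exp(-0.01 * 32) = 0.726149
Step 3: f = 0.9 + (12.9 - 0.9) * 0.726149
Step 4: f = 0.9 + 12.0 * 0.726149
Step 5: f = 9.61 cm/hr

9.61
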